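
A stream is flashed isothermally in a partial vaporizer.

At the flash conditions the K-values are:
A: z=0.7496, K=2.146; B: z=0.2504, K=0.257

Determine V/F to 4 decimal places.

Material balance + equilibrium reduce to Σ zᵢ(Kᵢ−1)/(1+V/F(Kᵢ−1)) = 0.
Check two-phase: ΣzᵢKᵢ = 1.6730 > 1 and Σzᵢ/Kᵢ = 1.3236 > 1, so g(0) = 0.6730 > 0 and g(1) = -0.3236 < 0.
Binary case is linear: z₁(K₁−1)(1+V/F(K₂−1)) + z₂(K₂−1)(1+V/F(K₁−1)) = 0
⇒ V/F = [z₁(K₁−1)+z₂(K₂−1)] / [−(K₁−1)(K₂−1)] = 0.67299/0.85148 = 0.7904

V/F = 0.7904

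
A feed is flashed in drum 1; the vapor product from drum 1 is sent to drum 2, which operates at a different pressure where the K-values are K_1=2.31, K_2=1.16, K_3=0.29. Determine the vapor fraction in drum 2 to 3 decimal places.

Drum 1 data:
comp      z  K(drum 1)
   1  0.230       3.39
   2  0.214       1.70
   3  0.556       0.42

Drum 1:
Material balance + equilibrium reduce to Σ zᵢ(Kᵢ−1)/(1+ψ₁(Kᵢ−1)) = 0.
Check two-phase: ΣzᵢKᵢ = 1.377 > 1 and Σzᵢ/Kᵢ = 1.518 > 1, so g(0) = 0.377 > 0 and g(1) = -0.518 < 0.
Newton iteration, ψ₁⁰ = 0.5:
  ψ₁ = 0.500: g = -0.0928, g' = -0.701 → ψ₁ = 0.368
  ψ₁ = 0.368: g = 0.0018, g' = -0.741 → ψ₁ = 0.370
Converged at ψ₁ = 0.370.
Drum-1 compositions:
  1: x = 0.122, y = 0.414
  2: x = 0.170, y = 0.289
  3: x = 0.708, y = 0.297
Drum-2 feed = drum-1 vapor: z₂ = (0.4137, 0.2889, 0.2974).
Drum 2:
Iterate (Newton) starting at ψ₂ = 0.44:
  ψ₂ = 0.440: g = 0.0799, g' = -0.609 → ψ₂ = 0.571
  ψ₂ = 0.571: g = -0.0028, g' = -0.663 → ψ₂ = 0.567
Converged at ψ₂ = 0.567.
  1: x = 0.237, y = 0.548
  2: x = 0.265, y = 0.307
  3: x = 0.498, y = 0.144

V/F (drum 2) = 0.567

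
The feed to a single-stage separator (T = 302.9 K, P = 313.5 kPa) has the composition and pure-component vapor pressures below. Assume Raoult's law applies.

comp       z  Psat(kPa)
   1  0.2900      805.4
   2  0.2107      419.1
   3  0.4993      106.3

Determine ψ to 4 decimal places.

ψ = 0.2457

Raoult's law: Kᵢ = Pᵢˢᵃᵗ/P = Pᵢˢᵃᵗ/313.5.
  K_1 = 805.4/313.5 = 2.569059, K_2 = 419.1/313.5 = 1.336842, K_3 = 106.3/313.5 = 0.339075
Let ψ = V/F and solve Σ zᵢ(Kᵢ−1)/(1+ψ(Kᵢ−1)) = 0.
g(0) = ΣzᵢKᵢ − 1 = 0.1960 and g(1) = 1 − Σzᵢ/Kᵢ = -0.7430, so a root lies in (0, 1).
Newton–Raphson from ψ = 0.5:
  ψ = 0.5000: g = -0.17715, g' = -0.7282 → ψ = 0.2567
  ψ = 0.2567: g = -0.00776, g' = -0.6994 → ψ = 0.2457
Converged at ψ = 0.2457.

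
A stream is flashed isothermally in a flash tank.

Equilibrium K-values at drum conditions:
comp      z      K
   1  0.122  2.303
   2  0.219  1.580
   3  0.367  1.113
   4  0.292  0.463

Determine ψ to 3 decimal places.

ψ = 0.569

Let ψ = V/F and solve Σ zᵢ(Kᵢ−1)/(1+ψ(Kᵢ−1)) = 0.
Check two-phase: ΣzᵢKᵢ = 1.171 > 1 and Σzᵢ/Kᵢ = 1.152 > 1, so g(0) = 0.171 > 0 and g(1) = -0.152 < 0.
Newton–Raphson from ψ = 0.5:
  ψ = 0.500: g = 0.0196, g' = -0.282 → ψ = 0.570
  ψ = 0.570: g = -0.0002, g' = -0.289 → ψ = 0.569
Converged at ψ = 0.569.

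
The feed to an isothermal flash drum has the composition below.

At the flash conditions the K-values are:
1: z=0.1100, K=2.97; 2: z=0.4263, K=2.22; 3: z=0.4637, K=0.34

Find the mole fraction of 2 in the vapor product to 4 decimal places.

Material balance + equilibrium reduce to Σ zᵢ(Kᵢ−1)/(1+β(Kᵢ−1)) = 0.
g(0) = ΣzᵢKᵢ − 1 = 0.4307 and g(1) = 1 − Σzᵢ/Kᵢ = -0.5929, so a root lies in (0, 1).
Iterate (Newton) starting at β = 0.62:
  β = 0.6200: g = -0.12435, g' = -0.8709 → β = 0.4772
  β = 0.4772: g = -0.00634, g' = -0.7973 → β = 0.4693
Converged at β = 0.4692.
Compositions from xᵢ = zᵢ/(1+β(Kᵢ−1)), yᵢ = Kᵢxᵢ:
  1: x = 0.0572, y = 0.1698
  2: x = 0.2711, y = 0.6018
  3: x = 0.6717, y = 0.2284

y_2 = 0.6018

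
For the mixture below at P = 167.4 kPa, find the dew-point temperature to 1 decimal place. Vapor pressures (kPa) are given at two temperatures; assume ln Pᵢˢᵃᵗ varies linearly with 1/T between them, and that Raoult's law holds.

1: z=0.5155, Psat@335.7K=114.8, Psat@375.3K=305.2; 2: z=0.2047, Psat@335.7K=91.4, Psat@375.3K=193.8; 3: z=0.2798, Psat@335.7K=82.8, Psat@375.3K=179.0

T = 359.0 K

Dew-point temperature: Σzᵢ·P/Pᵢˢᵃᵗ(T) = 1. Interpolate ln Pᵢˢᵃᵗ = aᵢ + bᵢ/T.
  T = 335.7 K: ΣzᵢP/Pᵢˢᵃᵗ = 1.6923
  T = 375.3 K: ΣzᵢP/Pᵢˢᵃᵗ = 0.7212
  T = 355.5 K: ΣzᵢP/Pᵢˢᵃᵗ = 1.0773
  T = 365.4 K: ΣzᵢP/Pᵢˢᵃᵗ = 0.8764
  T = 360.4 K: ΣzᵢP/Pᵢˢᵃᵗ = 0.9713
  T = 357.9 K: ΣzᵢP/Pᵢˢᵃᵗ = 1.0236
Interpolating between 357.9 K and 360.4 K gives T ≈ 359.0 K.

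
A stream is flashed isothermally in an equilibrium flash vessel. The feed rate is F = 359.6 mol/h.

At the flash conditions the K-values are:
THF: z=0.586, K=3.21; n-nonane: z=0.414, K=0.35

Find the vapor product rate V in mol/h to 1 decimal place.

Binary case is linear: z₁(K₁−1)(1+V/F(K₂−1)) + z₂(K₂−1)(1+V/F(K₁−1)) = 0
⇒ V/F = [z₁(K₁−1)+z₂(K₂−1)] / [−(K₁−1)(K₂−1)] = 1.0260/1.4365 = 0.714
Then V = V/F·F = 0.7142·359.6 = 256.8 mol/h and L = F − V = 102.8 mol/h.

V = 256.8 mol/h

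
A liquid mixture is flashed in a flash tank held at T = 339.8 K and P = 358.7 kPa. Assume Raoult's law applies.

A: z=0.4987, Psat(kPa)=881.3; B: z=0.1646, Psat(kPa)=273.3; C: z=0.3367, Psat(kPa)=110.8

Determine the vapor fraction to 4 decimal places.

Raoult's law: Kᵢ = Pᵢˢᵃᵗ/P = Pᵢˢᵃᵗ/358.7.
  K_A = 881.3/358.7 = 2.456928, K_B = 273.3/358.7 = 0.761918, K_C = 110.8/358.7 = 0.308893
Rachford–Rice: g(ψ) = Σ zᵢ(Kᵢ−1)/(1+ψ(Kᵢ−1)) = 0.
Check two-phase: ΣzᵢKᵢ = 1.4547 > 1 and Σzᵢ/Kᵢ = 1.5090 > 1, so g(0) = 0.4547 > 0 and g(1) = -0.5090 < 0.
Iterate (Newton) starting at ψ = 0.5:
  ψ = 0.5000: g = 0.02031, g' = -0.7418 → ψ = 0.5274
  ψ = 0.5274: g = -0.00009, g' = -0.7489 → ψ = 0.5273
Converged at ψ = 0.5273.

ψ = 0.5273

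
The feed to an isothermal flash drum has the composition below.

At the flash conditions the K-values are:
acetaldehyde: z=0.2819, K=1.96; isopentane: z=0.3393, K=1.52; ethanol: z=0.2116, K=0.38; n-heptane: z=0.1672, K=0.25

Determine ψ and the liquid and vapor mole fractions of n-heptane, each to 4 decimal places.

ψ = 0.3773, x_n-heptane = 0.2332, y_n-heptane = 0.0583

Material balance + equilibrium reduce to Σ zᵢ(Kᵢ−1)/(1+ψ(Kᵢ−1)) = 0.
Feasibility: ΣzᵢKᵢ = 1.1905, Σzᵢ/Kᵢ = 1.5927 — both > 1, two phases present.
Iterate (Newton) starting at ψ = 0.5:
  ψ = 0.5000: g = -0.06789, g' = -0.5880 → ψ = 0.3845
  ψ = 0.3845: g = -0.00379, g' = -0.5283 → ψ = 0.3774
  ψ = 0.3774: g = -0.00001, g' = -0.5257 → ψ = 0.3773
Converged at ψ = 0.3773.
Compositions from xᵢ = zᵢ/(1+ψ(Kᵢ−1)), yᵢ = Kᵢxᵢ:
  acetaldehyde: x = 0.2069, y = 0.4056
  isopentane: x = 0.2836, y = 0.4311
  ethanol: x = 0.2762, y = 0.1050
  n-heptane: x = 0.2332, y = 0.0583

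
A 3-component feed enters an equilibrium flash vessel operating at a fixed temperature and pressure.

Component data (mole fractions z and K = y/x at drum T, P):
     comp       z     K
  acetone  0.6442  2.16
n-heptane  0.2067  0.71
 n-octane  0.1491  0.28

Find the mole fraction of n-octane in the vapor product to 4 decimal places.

y_n-octane = 0.1129

Newton iteration, ψ⁰ = 0.5:
  ψ = 0.5000: g = 0.23511, g' = -0.5597 → ψ = 0.9201
  ψ = 0.9201: g = -0.03830, g' = -0.9135 → ψ = 0.8781
  ψ = 0.8781: g = -0.00215, g' = -0.8156 → ψ = 0.8755
Converged at ψ = 0.8755.
Compositions from xᵢ = zᵢ/(1+ψ(Kᵢ−1)), yᵢ = Kᵢxᵢ:
  acetone: x = 0.3196, y = 0.6904
  n-heptane: x = 0.2770, y = 0.1967
  n-octane: x = 0.4033, y = 0.1129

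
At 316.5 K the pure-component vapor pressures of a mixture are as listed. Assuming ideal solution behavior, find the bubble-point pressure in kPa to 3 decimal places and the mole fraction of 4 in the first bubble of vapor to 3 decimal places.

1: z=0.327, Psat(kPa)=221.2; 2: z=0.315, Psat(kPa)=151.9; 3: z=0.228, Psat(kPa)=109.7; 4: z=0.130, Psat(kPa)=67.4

Pbub = 153.954 kPa, y_4 = 0.057

At the bubble point ψ → 0, so ΣzᵢKᵢ = 1 with Kᵢ = Pᵢˢᵃᵗ/P ⇒ P = ΣzᵢPᵢˢᵃᵗ.
P = 0.327·221.2 + 0.315·151.9 + 0.228·109.7 + 0.130·67.4 = 153.954 kPa
yᵢ = zᵢPᵢˢᵃᵗ/P ⇒ y_4 = 0.130·67.4/153.954 = 0.057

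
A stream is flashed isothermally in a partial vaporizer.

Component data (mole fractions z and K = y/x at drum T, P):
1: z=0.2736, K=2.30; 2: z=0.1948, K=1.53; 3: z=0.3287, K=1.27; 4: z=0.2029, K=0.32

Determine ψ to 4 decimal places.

ψ = 0.8277

Material balance + equilibrium reduce to Σ zᵢ(Kᵢ−1)/(1+ψ(Kᵢ−1)) = 0.
g(0) = ΣzᵢKᵢ − 1 = 0.4097 and g(1) = 1 − Σzᵢ/Kᵢ = -0.1392, so a root lies in (0, 1).
Iterate (Newton) starting at ψ = 0.5:
  ψ = 0.5000: g = 0.16632, g' = -0.4380 → ψ = 0.8797
  ψ = 0.8797: g = -0.03534, g' = -0.7229 → ψ = 0.8308
  ψ = 0.8308: g = -0.00199, g' = -0.6450 → ψ = 0.8277
Converged at ψ = 0.8277.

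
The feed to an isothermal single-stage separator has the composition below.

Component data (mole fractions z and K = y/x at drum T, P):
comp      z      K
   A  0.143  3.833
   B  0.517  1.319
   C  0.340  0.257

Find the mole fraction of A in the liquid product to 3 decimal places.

x_A = 0.070

Material balance + equilibrium reduce to Σ zᵢ(Kᵢ−1)/(1+V/F(Kᵢ−1)) = 0.
g(0) = ΣzᵢKᵢ − 1 = 0.317 and g(1) = 1 − Σzᵢ/Kᵢ = -0.752, so a root lies in (0, 1).
Newton iteration, V/F⁰ = 0.5:
  V/F = 0.500: g = -0.0921, g' = -0.711 → V/F = 0.370
  V/F = 0.370: g = -0.0034, g' = -0.673 → V/F = 0.365
Converged at V/F = 0.365.
Compositions from xᵢ = zᵢ/(1+V/F(Kᵢ−1)), yᵢ = Kᵢxᵢ:
  A: x = 0.070, y = 0.269
  B: x = 0.463, y = 0.611
  C: x = 0.467, y = 0.120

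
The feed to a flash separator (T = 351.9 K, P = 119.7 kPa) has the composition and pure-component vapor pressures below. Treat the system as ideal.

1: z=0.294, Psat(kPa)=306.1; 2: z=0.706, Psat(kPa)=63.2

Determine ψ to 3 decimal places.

ψ = 0.169

Raoult's law: Kᵢ = Pᵢˢᵃᵗ/P = Pᵢˢᵃᵗ/119.7.
  K_1 = 306.1/119.7 = 2.55723, K_2 = 63.2/119.7 = 0.52799
Rachford–Rice: g(ψ) = Σ zᵢ(Kᵢ−1)/(1+ψ(Kᵢ−1)) = 0.
g(0) = ΣzᵢKᵢ − 1 = 0.125 and g(1) = 1 − Σzᵢ/Kᵢ = -0.452, so a root lies in (0, 1).
Iterate (Newton) starting at ψ = 0.69:
  ψ = 0.690: g = -0.2735, g' = -0.512 → ψ = 0.155
  ψ = 0.155: g = 0.0090, g' = -0.645 → ψ = 0.169
Converged at ψ = 0.169.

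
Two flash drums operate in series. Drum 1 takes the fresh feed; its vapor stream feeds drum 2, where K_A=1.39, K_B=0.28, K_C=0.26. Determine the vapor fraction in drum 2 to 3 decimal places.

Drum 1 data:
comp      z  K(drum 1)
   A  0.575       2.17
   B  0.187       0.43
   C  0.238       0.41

Drum 1:
Rachford–Rice: g(ψ₁) = Σ zᵢ(Kᵢ−1)/(1+ψ₁(Kᵢ−1)) = 0.
g(0) = ΣzᵢKᵢ − 1 = 0.426 and g(1) = 1 − Σzᵢ/Kᵢ = -0.280, so a root lies in (0, 1).
Iterate (Newton) starting at ψ₁ = 0.5:
  ψ₁ = 0.500: g = 0.0762, g' = -0.599 → ψ₁ = 0.627
  ψ₁ = 0.627: g = -0.0008, g' = -0.618 → ψ₁ = 0.626
Converged at ψ₁ = 0.626.
Drum-1 compositions:
  A: x = 0.332, y = 0.720
  B: x = 0.291, y = 0.125
  C: x = 0.377, y = 0.155
Drum-2 feed = drum-1 vapor: z₂ = (0.7203, 0.1250, 0.1547).
Drum 2:
Iterate (Newton) starting at ψ₂ = 0.43:
  ψ₂ = 0.430: g = -0.0577, g' = -0.399 → ψ₂ = 0.285
  ψ₂ = 0.285: g = -0.0056, g' = -0.327 → ψ₂ = 0.268
Converged at ψ₂ = 0.268.
  A: x = 0.652, y = 0.906
  B: x = 0.155, y = 0.043
  C: x = 0.193, y = 0.050

V/F (drum 2) = 0.268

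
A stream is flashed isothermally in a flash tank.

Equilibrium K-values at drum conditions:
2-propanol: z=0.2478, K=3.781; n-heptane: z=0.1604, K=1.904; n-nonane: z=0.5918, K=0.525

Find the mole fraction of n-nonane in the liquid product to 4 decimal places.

x_n-nonane = 0.7917

Material balance + equilibrium reduce to Σ zᵢ(Kᵢ−1)/(1+V/F(Kᵢ−1)) = 0.
Check two-phase: ΣzᵢKᵢ = 1.5530 > 1 and Σzᵢ/Kᵢ = 1.2770 > 1, so g(0) = 0.5530 > 0 and g(1) = -0.2770 < 0.
Newton iteration, V/F⁰ = 0.5:
  V/F = 0.5000: g = 0.01948, g' = -0.6272 → V/F = 0.5311
  V/F = 0.5311: g = 0.00026, g' = -0.6110 → V/F = 0.5315
Converged at V/F = 0.5315.
Compositions from xᵢ = zᵢ/(1+V/F(Kᵢ−1)), yᵢ = Kᵢxᵢ:
  2-propanol: x = 0.1000, y = 0.3781
  n-heptane: x = 0.1083, y = 0.2063
  n-nonane: x = 0.7917, y = 0.4156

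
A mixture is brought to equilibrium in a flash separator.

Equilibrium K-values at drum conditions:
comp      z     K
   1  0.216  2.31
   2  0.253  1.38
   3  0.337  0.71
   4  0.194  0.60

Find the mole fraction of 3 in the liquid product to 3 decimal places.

Material balance + equilibrium reduce to Σ zᵢ(Kᵢ−1)/(1+ψ(Kᵢ−1)) = 0.
Check two-phase: ΣzᵢKᵢ = 1.204 > 1 and Σzᵢ/Kᵢ = 1.075 > 1, so g(0) = 0.204 > 0 and g(1) = -0.075 < 0.
Iterate (Newton) starting at ψ = 0.59:
  ψ = 0.590: g = 0.0187, g' = -0.237 → ψ = 0.669
  ψ = 0.669: g = 0.0003, g' = -0.230 → ψ = 0.670
Converged at ψ = 0.670.
Compositions from xᵢ = zᵢ/(1+ψ(Kᵢ−1)), yᵢ = Kᵢxᵢ:
  1: x = 0.115, y = 0.266
  2: x = 0.202, y = 0.278
  3: x = 0.418, y = 0.297
  4: x = 0.265, y = 0.159

x_3 = 0.418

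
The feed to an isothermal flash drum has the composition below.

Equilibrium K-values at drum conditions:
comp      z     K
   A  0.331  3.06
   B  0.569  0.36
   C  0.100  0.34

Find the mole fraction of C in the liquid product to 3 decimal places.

Rachford–Rice: g(β) = Σ zᵢ(Kᵢ−1)/(1+β(Kᵢ−1)) = 0.
Feasibility: ΣzᵢKᵢ = 1.252, Σzᵢ/Kᵢ = 1.983 — both > 1, two phases present.
Newton–Raphson from β = 0.45:
  β = 0.450: g = -0.2515, g' = -0.926 → β = 0.178
  β = 0.178: g = 0.0127, g' = -1.104 → β = 0.190
Converged at β = 0.190.
Compositions from xᵢ = zᵢ/(1+β(Kᵢ−1)), yᵢ = Kᵢxᵢ:
  A: x = 0.238, y = 0.728
  B: x = 0.648, y = 0.233
  C: x = 0.114, y = 0.039

x_C = 0.114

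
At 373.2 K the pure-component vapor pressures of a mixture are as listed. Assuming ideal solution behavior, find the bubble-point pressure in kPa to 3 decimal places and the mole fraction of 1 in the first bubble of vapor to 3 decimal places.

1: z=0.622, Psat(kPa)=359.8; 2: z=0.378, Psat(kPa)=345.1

At the bubble point ψ → 0, so ΣzᵢKᵢ = 1 with Kᵢ = Pᵢˢᵃᵗ/P ⇒ P = ΣzᵢPᵢˢᵃᵗ.
P = 0.622·359.8 + 0.378·345.1 = 354.243 kPa
yᵢ = zᵢPᵢˢᵃᵗ/P ⇒ y_1 = 0.622·359.8/354.243 = 0.632

Pbub = 354.243 kPa, y_1 = 0.632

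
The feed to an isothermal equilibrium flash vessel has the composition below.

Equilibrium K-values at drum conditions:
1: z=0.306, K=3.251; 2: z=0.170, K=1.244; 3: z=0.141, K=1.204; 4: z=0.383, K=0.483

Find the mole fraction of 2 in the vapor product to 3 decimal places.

Let ψ = V/F and solve Σ zᵢ(Kᵢ−1)/(1+ψ(Kᵢ−1)) = 0.
Feasibility: ΣzᵢKᵢ = 1.561, Σzᵢ/Kᵢ = 1.141 — both > 1, two phases present.
Newton–Raphson from ψ = 0.5:
  ψ = 0.500: g = 0.1201, g' = -0.542 → ψ = 0.721
  ψ = 0.721: g = 0.0070, g' = -0.497 → ψ = 0.736
Converged at ψ = 0.736.
Compositions from xᵢ = zᵢ/(1+ψ(Kᵢ−1)), yᵢ = Kᵢxᵢ:
  1: x = 0.115, y = 0.375
  2: x = 0.144, y = 0.179
  3: x = 0.123, y = 0.148
  4: x = 0.618, y = 0.299

y_2 = 0.179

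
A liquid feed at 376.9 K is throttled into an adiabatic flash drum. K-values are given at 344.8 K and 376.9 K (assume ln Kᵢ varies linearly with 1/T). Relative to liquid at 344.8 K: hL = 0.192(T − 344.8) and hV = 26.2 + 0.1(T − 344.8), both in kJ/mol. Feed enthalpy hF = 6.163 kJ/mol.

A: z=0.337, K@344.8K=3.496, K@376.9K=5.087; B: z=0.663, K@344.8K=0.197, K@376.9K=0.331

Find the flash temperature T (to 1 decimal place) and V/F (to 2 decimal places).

T = 351.1 K, V/F = 0.19

Adiabatic flash: solve Rachford–Rice at each trial T, then check hF = ψ·hV(T) + (1−ψ)·hL(T).
  T = 344.8 K: K = (3.496, 0.197), RR gives ψ = 0.154, H_out = 4.036 kJ/mol
  T = 376.9 K: K = (5.087, 0.331), RR gives ψ = 0.342, H_out = 14.102 kJ/mol
  T = 360.9 K: K = (4.255, 0.259), RR gives ψ = 0.251, H_out = 9.291 kJ/mol
  T = 352.9 K: K = (3.868, 0.227), RR gives ψ = 0.205, H_out = 6.762 kJ/mol
  T = 348.9 K: K = (3.682, 0.212), RR gives ψ = 0.180, H_out = 5.441 kJ/mol
  T = 350.9 K: K = (3.774, 0.219), RR gives ψ = 0.193, H_out = 6.107 kJ/mol
Linear interpolation between T = 350.9 (H_out = 6.107) and T = 352.9 (H_out = 6.762) on hF = 6.163 gives T ≈ 351.1 K, at which ψ = 0.19.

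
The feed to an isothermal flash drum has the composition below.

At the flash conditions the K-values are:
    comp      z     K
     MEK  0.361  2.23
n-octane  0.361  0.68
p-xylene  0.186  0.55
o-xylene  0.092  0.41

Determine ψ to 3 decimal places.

Let ψ = V/F and solve Σ zᵢ(Kᵢ−1)/(1+ψ(Kᵢ−1)) = 0.
g(0) = ΣzᵢKᵢ − 1 = 0.191 and g(1) = 1 − Σzᵢ/Kᵢ = -0.255, so a root lies in (0, 1).
Iterate (Newton) starting at ψ = 0.5:
  ψ = 0.500: g = -0.0476, g' = -0.389 → ψ = 0.378
  ψ = 0.378: g = 0.0011, g' = -0.410 → ψ = 0.380
Converged at ψ = 0.380.

ψ = 0.380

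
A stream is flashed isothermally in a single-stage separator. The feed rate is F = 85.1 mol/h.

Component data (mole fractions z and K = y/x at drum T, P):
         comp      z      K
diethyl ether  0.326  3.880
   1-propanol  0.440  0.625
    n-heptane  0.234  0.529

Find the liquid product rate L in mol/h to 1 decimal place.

Iterate (Newton) starting at ψ = 0.5:
  ψ = 0.500: g = 0.0375, g' = -0.637 → ψ = 0.559
  ψ = 0.559: g = 0.0014, g' = -0.592 → ψ = 0.561
Converged at ψ = 0.561.
Then V = ψ·F = 0.5613·85.1 = 47.8 mol/h and L = F − V = 37.3 mol/h.

L = 37.3 mol/h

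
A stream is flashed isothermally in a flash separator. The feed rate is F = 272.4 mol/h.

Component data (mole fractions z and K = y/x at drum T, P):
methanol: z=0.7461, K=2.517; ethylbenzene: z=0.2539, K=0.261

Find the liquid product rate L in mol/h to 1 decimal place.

L = 43.0 mol/h

Rachford–Rice: g(ψ) = Σ zᵢ(Kᵢ−1)/(1+ψ(Kᵢ−1)) = 0.
g(0) = ΣzᵢKᵢ − 1 = 0.9442 and g(1) = 1 − Σzᵢ/Kᵢ = -0.2692, so a root lies in (0, 1).
Newton iteration, ψ⁰ = 0.5:
  ψ = 0.5000: g = 0.34604, g' = -0.9040 → ψ = 0.8828
  ψ = 0.8828: g = -0.05588, g' = -1.4612 → ψ = 0.8445
  ψ = 0.8445: g = -0.00299, g' = -1.3113 → ψ = 0.8422
Converged at ψ = 0.8422.
Then V = ψ·F = 0.8422·272.4 = 229.4 mol/h and L = F − V = 43.0 mol/h.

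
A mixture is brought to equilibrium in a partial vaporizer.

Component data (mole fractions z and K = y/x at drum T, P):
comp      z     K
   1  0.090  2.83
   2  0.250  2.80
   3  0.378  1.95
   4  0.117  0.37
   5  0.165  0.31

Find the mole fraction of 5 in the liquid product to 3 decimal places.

Newton iteration, V/F⁰ = 0.5:
  V/F = 0.500: g = 0.2849, g' = -0.745 → V/F = 0.882
  V/F = 0.882: g = -0.0246, g' = -1.014 → V/F = 0.858
  V/F = 0.858: g = -0.0006, g' = -0.966 → V/F = 0.857
Converged at V/F = 0.857.
Compositions from xᵢ = zᵢ/(1+V/F(Kᵢ−1)), yᵢ = Kᵢxᵢ:
  1: x = 0.035, y = 0.099
  2: x = 0.098, y = 0.275
  3: x = 0.208, y = 0.406
  4: x = 0.254, y = 0.094
  5: x = 0.404, y = 0.125

x_5 = 0.404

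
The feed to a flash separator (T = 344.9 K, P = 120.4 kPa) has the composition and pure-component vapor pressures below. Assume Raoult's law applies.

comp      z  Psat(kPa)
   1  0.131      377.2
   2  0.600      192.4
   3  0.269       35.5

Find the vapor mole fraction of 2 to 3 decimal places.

Raoult's law: Kᵢ = Pᵢˢᵃᵗ/P = Pᵢˢᵃᵗ/120.4.
  K_1 = 377.2/120.4 = 3.13289, K_2 = 192.4/120.4 = 1.59801, K_3 = 35.5/120.4 = 0.29485
Newton iteration, ψ⁰ = 0.44:
  ψ = 0.440: g = 0.1532, g' = -0.574 → ψ = 0.707
  ψ = 0.707: g = -0.0145, g' = -0.732 → ψ = 0.687
Converged at ψ = 0.687.
Compositions from xᵢ = zᵢ/(1+ψ(Kᵢ−1)), yᵢ = Kᵢxᵢ:
  1: x = 0.053, y = 0.167
  2: x = 0.425, y = 0.680
  3: x = 0.521, y = 0.154

y_2 = 0.680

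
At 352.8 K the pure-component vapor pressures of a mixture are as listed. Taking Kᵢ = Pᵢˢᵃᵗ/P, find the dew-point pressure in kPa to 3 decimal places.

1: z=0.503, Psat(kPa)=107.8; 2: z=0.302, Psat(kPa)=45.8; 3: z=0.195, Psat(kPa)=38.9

At the dew point ψ → 1, so Σzᵢ/Kᵢ = 1 with Kᵢ = Pᵢˢᵃᵗ/P ⇒ 1/P = Σzᵢ/Pᵢˢᵃᵗ.
1/P = 0.503/107.8 + 0.302/45.8 + 0.195/38.9 = 0.016273 ⇒ P = 61.452 kPa

Pdew = 61.452 kPa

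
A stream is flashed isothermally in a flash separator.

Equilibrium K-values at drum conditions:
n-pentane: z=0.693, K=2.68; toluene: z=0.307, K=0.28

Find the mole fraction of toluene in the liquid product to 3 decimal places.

Material balance + equilibrium reduce to Σ zᵢ(Kᵢ−1)/(1+V/F(Kᵢ−1)) = 0.
Feasibility: ΣzᵢKᵢ = 1.943, Σzᵢ/Kᵢ = 1.355 — both > 1, two phases present.
Binary case is linear: z₁(K₁−1)(1+V/F(K₂−1)) + z₂(K₂−1)(1+V/F(K₁−1)) = 0
⇒ V/F = [z₁(K₁−1)+z₂(K₂−1)] / [−(K₁−1)(K₂−1)] = 0.9432/1.2096 = 0.780
Compositions from xᵢ = zᵢ/(1+V/F(Kᵢ−1)), yᵢ = Kᵢxᵢ:
  n-pentane: x = 0.300, y = 0.804
  toluene: x = 0.700, y = 0.196

x_toluene = 0.700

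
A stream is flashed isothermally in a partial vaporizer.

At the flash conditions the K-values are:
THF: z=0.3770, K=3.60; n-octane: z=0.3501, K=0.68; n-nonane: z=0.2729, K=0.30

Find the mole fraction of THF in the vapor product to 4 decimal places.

Rachford–Rice: g(ψ) = Σ zᵢ(Kᵢ−1)/(1+ψ(Kᵢ−1)) = 0.
Feasibility: ΣzᵢKᵢ = 1.6771, Σzᵢ/Kᵢ = 1.5292 — both > 1, two phases present.
Newton–Raphson from ψ = 0.5:
  ψ = 0.5000: g = -0.00109, g' = -0.8491 → ψ = 0.4987
Converged at ψ = 0.4987.
Compositions from xᵢ = zᵢ/(1+ψ(Kᵢ−1)), yᵢ = Kᵢxᵢ:
  THF: x = 0.1642, y = 0.5909
  n-octane: x = 0.4166, y = 0.2833
  n-nonane: x = 0.4193, y = 0.1258

y_THF = 0.5909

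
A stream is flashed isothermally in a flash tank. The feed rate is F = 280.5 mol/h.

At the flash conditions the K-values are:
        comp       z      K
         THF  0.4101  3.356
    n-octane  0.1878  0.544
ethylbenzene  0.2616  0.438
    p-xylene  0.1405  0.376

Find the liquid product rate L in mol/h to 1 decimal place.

L = 140.0 mol/h

Material balance + equilibrium reduce to Σ zᵢ(Kᵢ−1)/(1+ψ(Kᵢ−1)) = 0.
g(0) = ΣzᵢKᵢ − 1 = 0.6459 and g(1) = 1 − Σzᵢ/Kᵢ = -0.4384, so a root lies in (0, 1).
Iterate (Newton) starting at ψ = 0.32:
  ψ = 0.3200: g = 0.16181, g' = -1.0018 → ψ = 0.4815
  ψ = 0.4815: g = 0.01604, g' = -0.8309 → ψ = 0.5008
  ψ = 0.5008: g = 0.00010, g' = -0.8204 → ψ = 0.5010
Converged at ψ = 0.5010.
Then V = ψ·F = 0.5010·280.5 = 140.5 mol/h and L = F − V = 140.0 mol/h.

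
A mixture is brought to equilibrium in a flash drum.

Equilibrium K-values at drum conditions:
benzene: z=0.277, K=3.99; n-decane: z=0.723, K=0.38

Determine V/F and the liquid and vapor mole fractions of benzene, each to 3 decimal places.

V/F = 0.205, x_benzene = 0.172, y_benzene = 0.685

Rachford–Rice: g(V/F) = Σ zᵢ(Kᵢ−1)/(1+V/F(Kᵢ−1)) = 0.
Feasibility: ΣzᵢKᵢ = 1.380, Σzᵢ/Kᵢ = 1.972 — both > 1, two phases present.
Binary case is linear: z₁(K₁−1)(1+V/F(K₂−1)) + z₂(K₂−1)(1+V/F(K₁−1)) = 0
⇒ V/F = [z₁(K₁−1)+z₂(K₂−1)] / [−(K₁−1)(K₂−1)] = 0.3800/1.8538 = 0.205
Compositions from xᵢ = zᵢ/(1+V/F(Kᵢ−1)), yᵢ = Kᵢxᵢ:
  benzene: x = 0.172, y = 0.685
  n-decane: x = 0.828, y = 0.315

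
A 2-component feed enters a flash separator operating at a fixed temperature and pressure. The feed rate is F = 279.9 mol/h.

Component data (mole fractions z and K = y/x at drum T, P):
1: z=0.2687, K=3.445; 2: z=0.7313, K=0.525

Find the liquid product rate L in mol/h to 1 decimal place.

L = 205.3 mol/h

Newton iteration, β⁰ = 0.5:
  β = 0.5000: g = -0.15996, g' = -0.6090 → β = 0.2373
  β = 0.2373: g = 0.02423, g' = -0.8528 → β = 0.2657
  β = 0.2657: g = 0.00068, g' = -0.8063 → β = 0.2666
Converged at β = 0.2666.
Then V = β·F = 0.2666·279.9 = 74.6 mol/h and L = F − V = 205.3 mol/h.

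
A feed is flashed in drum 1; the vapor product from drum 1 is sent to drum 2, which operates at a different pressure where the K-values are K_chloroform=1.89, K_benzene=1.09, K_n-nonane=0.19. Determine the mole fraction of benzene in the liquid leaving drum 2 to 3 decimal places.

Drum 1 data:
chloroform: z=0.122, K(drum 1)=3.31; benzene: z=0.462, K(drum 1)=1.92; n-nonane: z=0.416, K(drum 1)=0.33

Drum 1:
Material balance + equilibrium reduce to Σ zᵢ(Kᵢ−1)/(1+ψ₁(Kᵢ−1)) = 0.
Check two-phase: ΣzᵢKᵢ = 1.428 > 1 and Σzᵢ/Kᵢ = 1.538 > 1, so g(0) = 0.428 > 0 and g(1) = -0.538 < 0.
Newton iteration, ψ₁⁰ = 0.5:
  ψ₁ = 0.500: g = 0.0028, g' = -0.746 → ψ₁ = 0.504
Converged at ψ₁ = 0.504.
Drum-1 compositions:
  chloroform: x = 0.056, y = 0.187
  benzene: x = 0.316, y = 0.606
  n-nonane: x = 0.628, y = 0.207
Drum-2 feed = drum-1 vapor: z₂ = (0.1866, 0.6061, 0.2072).
Drum 2:
Newton iteration, ψ₂⁰ = 0.47:
  ψ₂ = 0.470: g = -0.1016, g' = -0.432 → ψ₂ = 0.235
  ψ₂ = 0.235: g = -0.0166, g' = -0.313 → ψ₂ = 0.182
  ψ₂ = 0.182: g = -0.0003, g' = -0.301 → ψ₂ = 0.181
Converged at ψ₂ = 0.181.
  chloroform: x = 0.161, y = 0.304
  benzene: x = 0.596, y = 0.650
  n-nonane: x = 0.243, y = 0.046

x_benzene (drum 2) = 0.596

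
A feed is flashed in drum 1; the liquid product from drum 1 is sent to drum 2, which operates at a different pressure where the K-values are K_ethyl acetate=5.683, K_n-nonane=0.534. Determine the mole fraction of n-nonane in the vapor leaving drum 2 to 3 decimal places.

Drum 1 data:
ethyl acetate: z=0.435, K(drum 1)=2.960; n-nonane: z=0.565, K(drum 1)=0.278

y_n-nonane (drum 2) = 0.486

Drum 1:
Material balance + equilibrium reduce to Σ zᵢ(Kᵢ−1)/(1+ψ₁(Kᵢ−1)) = 0.
g(0) = ΣzᵢKᵢ − 1 = 0.445 and g(1) = 1 − Σzᵢ/Kᵢ = -1.179, so a root lies in (0, 1).
Binary case is linear: z₁(K₁−1)(1+ψ₁(K₂−1)) + z₂(K₂−1)(1+ψ₁(K₁−1)) = 0
⇒ ψ₁ = [z₁(K₁−1)+z₂(K₂−1)] / [−(K₁−1)(K₂−1)] = 0.4447/1.4151 = 0.314
Drum-1 compositions:
  ethyl acetate: x = 0.269, y = 0.797
  n-nonane: x = 0.731, y = 0.203
Drum-2 feed = drum-1 liquid: z₂ = (0.2692, 0.7308).
Drum 2:
Binary case is linear: z₁(K₁−1)(1+ψ₂(K₂−1)) + z₂(K₂−1)(1+ψ₂(K₁−1)) = 0
⇒ ψ₂ = [z₁(K₁−1)+z₂(K₂−1)] / [−(K₁−1)(K₂−1)] = 0.9201/2.1823 = 0.422
  ethyl acetate: x = 0.091, y = 0.514
  n-nonane: x = 0.909, y = 0.486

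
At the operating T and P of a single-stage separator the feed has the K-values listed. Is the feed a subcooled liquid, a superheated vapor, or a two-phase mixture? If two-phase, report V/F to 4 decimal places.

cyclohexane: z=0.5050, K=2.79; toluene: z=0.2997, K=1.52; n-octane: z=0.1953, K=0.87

ΣzᵢKᵢ = 2.0344; Σzᵢ/Kᵢ = 0.6027.
Since Σzᵢ/Kᵢ < 1 the mixture is above its dew point — single vapor phase.

superheated vapor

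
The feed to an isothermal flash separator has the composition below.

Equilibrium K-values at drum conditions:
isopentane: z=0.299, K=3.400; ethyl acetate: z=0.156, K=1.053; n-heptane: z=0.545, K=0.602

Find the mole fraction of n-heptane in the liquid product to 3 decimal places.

x_n-heptane = 0.731

Let β = V/F and solve Σ zᵢ(Kᵢ−1)/(1+β(Kᵢ−1)) = 0.
Feasibility: ΣzᵢKᵢ = 1.509, Σzᵢ/Kᵢ = 1.141 — both > 1, two phases present.
Newton–Raphson from β = 0.5:
  β = 0.500: g = 0.0634, g' = -0.491 → β = 0.629
  β = 0.629: g = 0.0045, g' = -0.427 → β = 0.640
Converged at β = 0.640.
Compositions from xᵢ = zᵢ/(1+β(Kᵢ−1)), yᵢ = Kᵢxᵢ:
  isopentane: x = 0.118, y = 0.401
  ethyl acetate: x = 0.151, y = 0.159
  n-heptane: x = 0.731, y = 0.440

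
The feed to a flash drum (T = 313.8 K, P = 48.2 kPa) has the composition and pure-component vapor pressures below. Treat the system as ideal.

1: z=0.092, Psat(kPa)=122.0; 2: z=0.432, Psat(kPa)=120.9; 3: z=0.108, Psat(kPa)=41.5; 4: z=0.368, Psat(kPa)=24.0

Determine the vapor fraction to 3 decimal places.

ψ = 0.864

Raoult's law: Kᵢ = Pᵢˢᵃᵗ/P = Pᵢˢᵃᵗ/48.2.
  K_1 = 122.0/48.2 = 2.53112, K_2 = 120.9/48.2 = 2.50830, K_3 = 41.5/48.2 = 0.86100, K_4 = 24.0/48.2 = 0.49793
Let ψ = V/F and solve Σ zᵢ(Kᵢ−1)/(1+ψ(Kᵢ−1)) = 0.
Check two-phase: ΣzᵢKᵢ = 1.593 > 1 and Σzᵢ/Kᵢ = 1.073 > 1, so g(0) = 0.593 > 0 and g(1) = -0.073 < 0.
Newton iteration, ψ⁰ = 0.56:
  ψ = 0.560: g = 0.1558, g' = -0.533 → ψ = 0.852
  ψ = 0.852: g = 0.0063, g' = -0.515 → ψ = 0.864
Converged at ψ = 0.864.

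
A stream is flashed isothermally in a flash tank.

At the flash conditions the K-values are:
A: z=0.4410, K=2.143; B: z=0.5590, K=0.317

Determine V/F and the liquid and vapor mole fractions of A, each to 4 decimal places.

Rachford–Rice: g(V/F) = Σ zᵢ(Kᵢ−1)/(1+V/F(Kᵢ−1)) = 0.
g(0) = ΣzᵢKᵢ − 1 = 0.1223 and g(1) = 1 − Σzᵢ/Kᵢ = -0.9692, so a root lies in (0, 1).
Iterate (Newton) starting at V/F = 0.37:
  V/F = 0.3700: g = -0.15666, g' = -0.7515 → V/F = 0.1615
  V/F = 0.1615: g = -0.00365, g' = -0.7400 → V/F = 0.1566
Converged at V/F = 0.1566.
Compositions from xᵢ = zᵢ/(1+V/F(Kᵢ−1)), yᵢ = Kᵢxᵢ:
  A: x = 0.3740, y = 0.8016
  B: x = 0.6260, y = 0.1984

V/F = 0.1566, x_A = 0.3740, y_A = 0.8016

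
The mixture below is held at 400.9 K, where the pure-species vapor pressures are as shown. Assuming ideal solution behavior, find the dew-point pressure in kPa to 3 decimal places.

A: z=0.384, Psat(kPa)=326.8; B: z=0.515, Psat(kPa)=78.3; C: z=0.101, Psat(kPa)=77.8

At the dew point ψ → 1, so Σzᵢ/Kᵢ = 1 with Kᵢ = Pᵢˢᵃᵗ/P ⇒ 1/P = Σzᵢ/Pᵢˢᵃᵗ.
1/P = 0.384/326.8 + 0.515/78.3 + 0.101/77.8 = 0.009050 ⇒ P = 110.491 kPa

Pdew = 110.491 kPa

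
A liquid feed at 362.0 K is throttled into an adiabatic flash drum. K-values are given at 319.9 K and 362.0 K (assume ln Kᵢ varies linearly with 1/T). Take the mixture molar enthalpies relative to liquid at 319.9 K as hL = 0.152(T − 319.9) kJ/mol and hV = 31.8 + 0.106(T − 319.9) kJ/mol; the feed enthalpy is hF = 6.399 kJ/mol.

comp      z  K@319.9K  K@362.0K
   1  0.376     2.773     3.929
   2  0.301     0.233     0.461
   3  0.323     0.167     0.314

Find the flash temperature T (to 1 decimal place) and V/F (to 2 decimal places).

T = 327.2 K, V/F = 0.17

Adiabatic flash: solve Rachford–Rice at each trial T, then check hF = ψ·hV(T) + (1−ψ)·hL(T).
  T = 319.9 K: K = (2.773, 0.233, 0.167), RR gives ψ = 0.117, H_out = 3.730 kJ/mol
  T = 362.0 K: K = (3.929, 0.461, 0.314), RR gives ψ = 0.395, H_out = 18.209 kJ/mol
  T = 340.9 K: K = (3.335, 0.334, 0.233), RR gives ψ = 0.256, H_out = 11.084 kJ/mol
  T = 330.4 K: K = (3.050, 0.281, 0.198), RR gives ψ = 0.189, H_out = 7.512 kJ/mol
  T = 325.1 K: K = (2.909, 0.256, 0.182), RR gives ψ = 0.154, H_out = 5.640 kJ/mol
  T = 327.8 K: K = (2.981, 0.268, 0.190), RR gives ψ = 0.172, H_out = 6.602 kJ/mol
  T = 326.5 K: K = (2.946, 0.262, 0.186), RR gives ψ = 0.163, H_out = 6.141 kJ/mol
Linear interpolation between T = 326.5 (H_out = 6.141) and T = 327.8 (H_out = 6.602) on hF = 6.399 gives T ≈ 327.2 K, at which ψ = 0.17.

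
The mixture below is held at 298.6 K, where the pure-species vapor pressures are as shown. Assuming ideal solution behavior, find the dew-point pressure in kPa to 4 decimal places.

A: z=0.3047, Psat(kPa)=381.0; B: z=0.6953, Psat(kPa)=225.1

At the dew point ψ → 1, so Σzᵢ/Kᵢ = 1 with Kᵢ = Pᵢˢᵃᵗ/P ⇒ 1/P = Σzᵢ/Pᵢˢᵃᵗ.
1/P = 0.3047/381.0 + 0.6953/225.1 = 0.0038886 ⇒ P = 257.1628 kPa

Pdew = 257.1628 kPa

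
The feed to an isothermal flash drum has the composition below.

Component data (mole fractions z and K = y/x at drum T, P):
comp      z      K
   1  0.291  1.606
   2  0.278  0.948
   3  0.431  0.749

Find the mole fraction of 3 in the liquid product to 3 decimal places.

Newton iteration, β⁰ = 0.5:
  β = 0.500: g = -0.0032, g' = -0.099 → β = 0.468
Converged at β = 0.468.
Compositions from xᵢ = zᵢ/(1+β(Kᵢ−1)), yᵢ = Kᵢxᵢ:
  1: x = 0.227, y = 0.364
  2: x = 0.285, y = 0.270
  3: x = 0.488, y = 0.366

x_3 = 0.488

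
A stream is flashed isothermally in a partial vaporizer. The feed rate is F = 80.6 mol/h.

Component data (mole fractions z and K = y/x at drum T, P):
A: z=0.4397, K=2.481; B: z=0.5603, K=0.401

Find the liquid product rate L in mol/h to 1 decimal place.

Rachford–Rice: g(V/F) = Σ zᵢ(Kᵢ−1)/(1+V/F(Kᵢ−1)) = 0.
Feasibility: ΣzᵢKᵢ = 1.3156, Σzᵢ/Kᵢ = 1.5745 — both > 1, two phases present.
Iterate (Newton) starting at V/F = 0.5:
  V/F = 0.5000: g = -0.10497, g' = -0.7281 → V/F = 0.3558
  V/F = 0.3558: g = -0.00006, g' = -0.7383 → V/F = 0.3557
Converged at V/F = 0.3557.
Then V = V/F·F = 0.3557·80.6 = 28.7 mol/h and L = F − V = 51.9 mol/h.

L = 51.9 mol/h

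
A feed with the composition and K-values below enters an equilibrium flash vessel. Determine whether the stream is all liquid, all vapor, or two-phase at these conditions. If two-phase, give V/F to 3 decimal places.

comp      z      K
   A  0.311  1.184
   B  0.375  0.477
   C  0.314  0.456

ΣzᵢKᵢ = 0.690; Σzᵢ/Kᵢ = 1.737.
Since ΣzᵢKᵢ < 1 the mixture is below its bubble point — single liquid phase.

all liquid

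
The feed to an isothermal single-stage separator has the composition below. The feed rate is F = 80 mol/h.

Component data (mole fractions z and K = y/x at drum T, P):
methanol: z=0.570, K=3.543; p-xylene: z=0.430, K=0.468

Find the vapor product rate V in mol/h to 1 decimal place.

V = 72.2 mol/h

Rachford–Rice: g(ψ) = Σ zᵢ(Kᵢ−1)/(1+ψ(Kᵢ−1)) = 0.
g(0) = ΣzᵢKᵢ − 1 = 1.221 and g(1) = 1 − Σzᵢ/Kᵢ = -0.080, so a root lies in (0, 1).
Iterate (Newton) starting at ψ = 0.61:
  ψ = 0.610: g = 0.2295, g' = -0.833 → ψ = 0.885
  ψ = 0.885: g = 0.0133, g' = -0.784 → ψ = 0.902
Converged at ψ = 0.902.
Then V = ψ·F = 0.9023·80 = 72.2 mol/h and L = F − V = 7.8 mol/h.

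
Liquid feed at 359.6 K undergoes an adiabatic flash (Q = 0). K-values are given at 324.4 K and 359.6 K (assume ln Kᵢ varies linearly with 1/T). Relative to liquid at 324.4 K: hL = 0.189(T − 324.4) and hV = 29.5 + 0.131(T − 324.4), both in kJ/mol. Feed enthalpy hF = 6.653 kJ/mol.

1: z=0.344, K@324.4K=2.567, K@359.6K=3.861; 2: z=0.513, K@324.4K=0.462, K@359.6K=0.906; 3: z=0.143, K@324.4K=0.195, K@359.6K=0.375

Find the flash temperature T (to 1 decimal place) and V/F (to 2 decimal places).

T = 327.4 K, V/F = 0.21

Adiabatic flash: solve Rachford–Rice at each trial T, then check hF = ψ·hV(T) + (1−ψ)·hL(T).
  T = 324.4 K: K = (2.567, 0.462, 0.195), RR gives ψ = 0.156, H_out = 4.610 kJ/mol
  T = 359.6 K: K = (3.861, 0.906, 0.375), RR gives ψ = 0.935, H_out = 32.321 kJ/mol
  T = 342.0 K: K = (3.181, 0.658, 0.275), RR gives ψ = 0.477, H_out = 16.904 kJ/mol
  T = 333.2 K: K = (2.866, 0.554, 0.233), RR gives ψ = 0.306, H_out = 10.544 kJ/mol
  T = 328.8 K: K = (2.714, 0.507, 0.213), RR gives ψ = 0.230, H_out = 7.560 kJ/mol
  T = 326.6 K: K = (2.640, 0.484, 0.204), RR gives ψ = 0.193, H_out = 6.085 kJ/mol
Linear interpolation between T = 326.6 (H_out = 6.085) and T = 328.8 (H_out = 7.560) on hF = 6.653 gives T ≈ 327.4 K, at which ψ = 0.21.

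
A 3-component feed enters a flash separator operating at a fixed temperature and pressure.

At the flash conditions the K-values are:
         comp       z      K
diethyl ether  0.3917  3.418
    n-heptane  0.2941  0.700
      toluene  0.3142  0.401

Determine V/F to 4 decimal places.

V/F = 0.5786

Rachford–Rice: g(V/F) = Σ zᵢ(Kᵢ−1)/(1+V/F(Kᵢ−1)) = 0.
g(0) = ΣzᵢKᵢ − 1 = 0.6707 and g(1) = 1 − Σzᵢ/Kᵢ = -0.3183, so a root lies in (0, 1).
Newton iteration, V/F⁰ = 0.34:
  V/F = 0.3400: g = 0.18521, g' = -0.9004 → V/F = 0.5457
  V/F = 0.5457: g = 0.02323, g' = -0.7123 → V/F = 0.5783
  V/F = 0.5783: g = 0.00020, g' = -0.7008 → V/F = 0.5786
Converged at V/F = 0.5786.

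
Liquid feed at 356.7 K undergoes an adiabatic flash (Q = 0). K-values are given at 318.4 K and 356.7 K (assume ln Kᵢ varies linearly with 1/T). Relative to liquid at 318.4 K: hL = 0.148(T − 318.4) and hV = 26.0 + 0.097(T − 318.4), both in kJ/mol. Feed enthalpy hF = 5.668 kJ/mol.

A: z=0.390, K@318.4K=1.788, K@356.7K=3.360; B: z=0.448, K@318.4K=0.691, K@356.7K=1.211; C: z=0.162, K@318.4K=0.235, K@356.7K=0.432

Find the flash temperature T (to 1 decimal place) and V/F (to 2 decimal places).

Adiabatic flash: solve Rachford–Rice at each trial T, then check hF = ψ·hV(T) + (1−ψ)·hL(T).
  T = 318.4 K: K = (1.788, 0.691, 0.235), RR gives ψ = 0.122, H_out = 3.159 kJ/mol
  T = 356.7 K: K = (3.360, 1.211, 0.432), RR gives ψ = 1.000, H_out = 29.715 kJ/mol
  T = 337.5 K: K = (2.493, 0.929, 0.324), RR gives ψ = 0.787, H_out = 22.515 kJ/mol
  T = 327.9 K: K = (2.120, 0.804, 0.277), RR gives ψ = 0.498, H_out = 14.112 kJ/mol
  T = 323.1 K: K = (1.948, 0.746, 0.255), RR gives ψ = 0.323, H_out = 9.008 kJ/mol
  T = 320.8 K: K = (1.868, 0.719, 0.245), RR gives ψ = 0.229, H_out = 6.272 kJ/mol
Linear interpolation between T = 318.4 (H_out = 3.159) and T = 320.8 (H_out = 6.272) on hF = 5.668 gives T ≈ 320.3 K, at which ψ = 0.21.

T = 320.3 K, V/F = 0.21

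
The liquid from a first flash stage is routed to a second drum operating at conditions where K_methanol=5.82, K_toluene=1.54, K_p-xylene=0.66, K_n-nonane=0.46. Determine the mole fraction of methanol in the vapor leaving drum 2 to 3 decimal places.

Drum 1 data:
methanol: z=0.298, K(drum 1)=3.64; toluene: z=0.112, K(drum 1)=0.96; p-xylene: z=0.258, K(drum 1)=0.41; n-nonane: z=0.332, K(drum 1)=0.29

Drum 1:
Material balance + equilibrium reduce to Σ zᵢ(Kᵢ−1)/(1+ψ₁(Kᵢ−1)) = 0.
Check two-phase: ΣzᵢKᵢ = 1.394 > 1 and Σzᵢ/Kᵢ = 1.973 > 1, so g(0) = 0.394 > 0 and g(1) = -0.973 < 0.
Newton iteration, ψ₁⁰ = 0.5:
  ψ₁ = 0.500: g = -0.2468, g' = -0.969 → ψ₁ = 0.245
  ψ₁ = 0.245: g = 0.0096, g' = -1.134 → ψ₁ = 0.254
Converged at ψ₁ = 0.254.
Drum-1 compositions:
  methanol: x = 0.178, y = 0.650
  toluene: x = 0.113, y = 0.109
  p-xylene: x = 0.303, y = 0.124
  n-nonane: x = 0.405, y = 0.117
Drum-2 feed = drum-1 liquid: z₂ = (0.1784, 0.1131, 0.3034, 0.4050).
Drum 2:
Rachford–Rice: g(ψ₂) = Σ zᵢ(Kᵢ−1)/(1+ψ₂(Kᵢ−1)) = 0.
Check two-phase: ΣzᵢKᵢ = 1.599 > 1 and Σzᵢ/Kᵢ = 1.444 > 1, so g(0) = 0.599 > 0 and g(1) = -0.444 < 0.
Newton iteration, ψ₂⁰ = 0.35:
  ψ₂ = 0.350: g = -0.0153, g' = -0.822 → ψ₂ = 0.331
  ψ₂ = 0.331: g = 0.0003, g' = -0.858 → ψ₂ = 0.332
Converged at ψ₂ = 0.332.
  methanol: x = 0.069, y = 0.400
  toluene: x = 0.096, y = 0.148
  p-xylene: x = 0.342, y = 0.226
  n-nonane: x = 0.493, y = 0.227

y_methanol (drum 2) = 0.400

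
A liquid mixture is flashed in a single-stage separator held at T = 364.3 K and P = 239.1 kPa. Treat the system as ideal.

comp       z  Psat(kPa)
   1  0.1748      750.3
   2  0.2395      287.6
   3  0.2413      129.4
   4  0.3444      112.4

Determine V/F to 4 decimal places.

V/F = 0.1707

Raoult's law: Kᵢ = Pᵢˢᵃᵗ/P = Pᵢˢᵃᵗ/239.1.
  K_1 = 750.3/239.1 = 3.138018, K_2 = 287.6/239.1 = 1.202844, K_3 = 129.4/239.1 = 0.541196, K_4 = 112.4/239.1 = 0.470096
Rachford–Rice: g(V/F) = Σ zᵢ(Kᵢ−1)/(1+V/F(Kᵢ−1)) = 0.
Feasibility: ΣzᵢKᵢ = 1.1291, Σzᵢ/Kᵢ = 1.4333 — both > 1, two phases present.
Newton iteration, V/F⁰ = 0.56:
  V/F = 0.5600: g = -0.19479, g' = -0.4610 → V/F = 0.1374
  V/F = 0.1374: g = 0.02111, g' = -0.6570 → V/F = 0.1696
  V/F = 0.1696: g = 0.00068, g' = -0.6161 → V/F = 0.1707
Converged at V/F = 0.1707.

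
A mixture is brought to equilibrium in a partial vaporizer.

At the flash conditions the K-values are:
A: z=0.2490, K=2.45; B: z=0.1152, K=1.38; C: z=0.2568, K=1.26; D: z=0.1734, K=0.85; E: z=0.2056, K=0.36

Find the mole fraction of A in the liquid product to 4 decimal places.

x_A = 0.1230

Rachford–Rice: g(ψ) = Σ zᵢ(Kᵢ−1)/(1+ψ(Kᵢ−1)) = 0.
Feasibility: ΣzᵢKᵢ = 1.3140, Σzᵢ/Kᵢ = 1.1640 — both > 1, two phases present.
Newton–Raphson from ψ = 0.58:
  ψ = 0.5800: g = 0.05225, g' = -0.3964 → ψ = 0.7118
  ψ = 0.7118: g = -0.00234, g' = -0.4384 → ψ = 0.7065
Converged at ψ = 0.7065.
Compositions from xᵢ = zᵢ/(1+ψ(Kᵢ−1)), yᵢ = Kᵢxᵢ:
  A: x = 0.1230, y = 0.3014
  B: x = 0.0908, y = 0.1253
  C: x = 0.2170, y = 0.2734
  D: x = 0.1940, y = 0.1649
  E: x = 0.3753, y = 0.1351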